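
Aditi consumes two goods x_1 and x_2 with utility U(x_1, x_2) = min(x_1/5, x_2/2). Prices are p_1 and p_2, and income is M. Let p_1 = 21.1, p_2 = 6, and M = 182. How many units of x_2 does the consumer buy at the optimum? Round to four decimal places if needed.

Leontief preferences: the optimum is at the kink where x_1/5 = x_2/2, i.e. x_2 = (2/5)·x_1.
Budget: p_1·x_1 + p_2·(2/5)·x_1 = M, so (5·p_1 + 2·p_2)·x_1 = 5·M.
Demand: x_1*(p_1,p_2,M) = 5·M/(5·p_1 + 2·p_2), x_2* = 2·M/(5·p_1 + 2·p_2).
Here 5·21.1 + 2·6 = 117.5, giving x_2* = 3.0979.

x_2* = 3.0979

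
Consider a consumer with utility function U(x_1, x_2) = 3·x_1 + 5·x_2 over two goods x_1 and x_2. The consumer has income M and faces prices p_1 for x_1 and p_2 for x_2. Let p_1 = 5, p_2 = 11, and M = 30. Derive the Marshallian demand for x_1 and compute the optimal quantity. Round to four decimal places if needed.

x_1* = 6

Perfect substitutes: compare marginal utility per dollar. 3/p_1 vs 5/p_2 → 0.6 vs 0.4545.
x_1 gives more utility per dollar, so spend all income on x_1: x_1* = M/p_1, x_2* = 0.
Numerically: x_1* = 6, x_2* = 0.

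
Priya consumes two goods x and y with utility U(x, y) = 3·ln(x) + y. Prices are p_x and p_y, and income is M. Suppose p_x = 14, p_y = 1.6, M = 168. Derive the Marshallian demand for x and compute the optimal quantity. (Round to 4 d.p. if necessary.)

x* = 0.3429

MU_x = 3/x, MU_y = 1. Tangency: 3/x = p_x/p_y.
So x*(p_x,p_y) = 3·p_y/p_x, independent of income; and y* = (M − 3·p_y)/p_y.
At the given prices: x* = 3·1.6/14 = 0.3429.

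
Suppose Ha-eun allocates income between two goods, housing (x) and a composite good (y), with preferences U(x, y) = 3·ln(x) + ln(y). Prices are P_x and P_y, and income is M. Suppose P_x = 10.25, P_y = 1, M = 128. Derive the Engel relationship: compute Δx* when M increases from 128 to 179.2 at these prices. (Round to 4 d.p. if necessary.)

Δx* = 3.7463

MU_x/MU_y = (3·y)/(x); tangency sets this equal to P_x/P_y.
Rearranging, P_y·y = (1/3)·P_x·x. Substituting into the budget gives P_x·x·(1 + (1/3)) = M.
Demand: x*(P_x,P_y,M) = 0.75·M/P_x and y* = 0.25·M/P_y.
At P_x=10.25, P_y=1, M=128: x* = 0.75·128/10.25 = 9.3659.
At M' = 179.2: x* = 13.1122. Change: 13.1122 − 9.3659 = 3.7463.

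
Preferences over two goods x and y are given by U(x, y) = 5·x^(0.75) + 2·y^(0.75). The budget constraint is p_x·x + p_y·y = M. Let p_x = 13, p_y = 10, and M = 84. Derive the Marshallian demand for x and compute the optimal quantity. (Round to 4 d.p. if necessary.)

From the CES first-order condition, (5/2)·(y/x)^(0.25) = p_x/p_y.
Solve for the ratio: y/x = [(2/5)·p_x/p_y]^(4).
With the ratio pinned down, the budget gives x* = M/(p_x + p_y·(y/x)) and y* = (y/x)·x*.
Numerically y/x = 0.073116, so x* = 84/(13 + 10·0.073116) = 6.1175.

x* = 6.1175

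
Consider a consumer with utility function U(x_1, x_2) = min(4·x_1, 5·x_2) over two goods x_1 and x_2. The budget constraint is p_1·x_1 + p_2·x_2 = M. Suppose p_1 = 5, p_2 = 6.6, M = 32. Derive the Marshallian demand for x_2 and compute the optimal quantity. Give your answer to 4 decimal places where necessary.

Leontief preferences: the optimum is at the kink where x_1/5 = x_2/4, i.e. x_2 = (4/5)·x_1.
Budget: p_1·x_1 + p_2·(4/5)·x_1 = M, so (5·p_1 + 4·p_2)·x_1 = 5·M.
Demand: x_1*(p_1,p_2,M) = 5·M/(5·p_1 + 4·p_2), x_2* = 4·M/(5·p_1 + 4·p_2).
Here 5·5 + 4·6.6 = 51.4, giving x_2* = 2.4903.

x_2* = 2.4903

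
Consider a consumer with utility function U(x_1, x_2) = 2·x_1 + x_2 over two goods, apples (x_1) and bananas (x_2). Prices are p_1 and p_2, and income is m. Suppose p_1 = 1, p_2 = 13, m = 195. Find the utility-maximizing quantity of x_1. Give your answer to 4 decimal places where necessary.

Perfect substitutes: compare marginal utility per dollar. 2/p_1 vs 1/p_2 → 2 vs 0.0769.
x_1 gives more utility per dollar, so spend all income on x_1: x_1* = m/p_1, x_2* = 0.
Numerically: x_1* = 195, x_2* = 0.

x_1* = 195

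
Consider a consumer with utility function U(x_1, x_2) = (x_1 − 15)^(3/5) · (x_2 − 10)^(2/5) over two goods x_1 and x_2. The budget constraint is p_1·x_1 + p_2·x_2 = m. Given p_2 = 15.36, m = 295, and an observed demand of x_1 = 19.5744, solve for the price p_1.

p_1 = 6.25

This is Cobb-Douglas in (x_1−15, x_2−10): tangency gives 0.6·p_2·(x_2−10) = 0.4·p_1·(x_1−15).
Substituting into the budget: x_1* = 15 + 0.6·(m − 15·p_1 − 10·p_2)/p_1, and x_2* = 10 + 0.4·(…)/p_2.
Set x_1* = 19.5744 in the demand function and solve for p_1: p_1 = 6.25.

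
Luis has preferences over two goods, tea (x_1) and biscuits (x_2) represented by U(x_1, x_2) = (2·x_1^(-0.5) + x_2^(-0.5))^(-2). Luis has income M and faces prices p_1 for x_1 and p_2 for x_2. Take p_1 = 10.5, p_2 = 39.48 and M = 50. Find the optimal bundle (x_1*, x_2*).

x_1* = 2.4055, x_2* = 0.6267

From the CES first-order condition, 2·(x_2/x_1)^(1.5) = p_1/p_2.
Hence x_2/x_1 = ((1/2)·p_1/p_2)^(1/(1.5)), i.e. raised to the 2/3 power.
With the ratio pinned down, the budget gives x_1* = M/(p_1 + p_2·(x_2/x_1)) and x_2* = (x_2/x_1)·x_1*.
Numerically x_2/x_1 = 0.260528, so x_1* = 50/(10.5 + 39.48·0.260528) = 2.4055 and x_2* = 0.260528·2.4055 = 0.6267.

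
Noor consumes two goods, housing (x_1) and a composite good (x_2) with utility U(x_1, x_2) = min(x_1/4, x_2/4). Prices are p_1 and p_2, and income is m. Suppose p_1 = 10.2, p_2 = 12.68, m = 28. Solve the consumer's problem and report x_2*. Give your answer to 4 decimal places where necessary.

Leontief preferences: the optimum is at the kink where x_1/4 = x_2/4, i.e. x_2 = x_1.
Budget: p_1·x_1 + p_2·x_1 = m, so (4·p_1 + 4·p_2)·x_1 = 4·m.
Demand: x_1*(p_1,p_2,m) = 4·m/(4·p_1 + 4·p_2), x_2* = 4·m/(4·p_1 + 4·p_2).
Here 4·10.2 + 4·12.68 = 91.52, giving x_2* = 1.2238.

x_2* = 1.2238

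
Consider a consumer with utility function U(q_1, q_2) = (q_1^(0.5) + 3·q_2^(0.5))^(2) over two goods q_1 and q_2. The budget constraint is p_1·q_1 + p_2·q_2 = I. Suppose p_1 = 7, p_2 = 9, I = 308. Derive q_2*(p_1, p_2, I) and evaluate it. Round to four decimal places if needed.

q_2* = 29.9444

Numerically q_2/q_1 = 5.444444, so q_1* = 308/(7 + 9·5.444444) = 5.5 and q_2* = 5.444444·5.5 = 29.9444.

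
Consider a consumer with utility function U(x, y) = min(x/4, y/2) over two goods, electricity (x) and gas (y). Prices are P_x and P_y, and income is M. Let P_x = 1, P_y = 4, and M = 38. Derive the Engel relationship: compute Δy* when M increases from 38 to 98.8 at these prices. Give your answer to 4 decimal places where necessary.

With perfect complements, no substitution: consume in ratio x:y = 4:2.
Budget: P_x·x + P_y·(1/2)·x = M, so (4·P_x + 2·P_y)·x = 4·M.
Demand: x*(P_x,P_y,M) = 4·M/(4·P_x + 2·P_y), y* = 2·M/(4·P_x + 2·P_y).
Here 4·1 + 2·4 = 12, giving y* = 6.3333.
At M' = 98.8: y* = 16.4667. Change: 16.4667 − 6.3333 = 10.1333.

Δy* = 10.1333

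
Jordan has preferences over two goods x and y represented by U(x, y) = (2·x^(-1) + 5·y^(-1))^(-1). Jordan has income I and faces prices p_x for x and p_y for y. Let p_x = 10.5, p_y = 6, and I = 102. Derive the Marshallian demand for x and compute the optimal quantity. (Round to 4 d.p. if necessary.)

MU_x ∝ 2·x^(-2), MU_y ∝ 5·y^(-2), so MRS = (2/5)·(y/x)^(2) = p_x/p_y.
Solve for the ratio: y/x = [(5/2)·p_x/p_y]^(0.5).
Substitute y = (y/x)·x into the budget: x* = I/(p_x + p_y·(y/x)).
Numerically y/x = 2.09165, so x* = 102/(10.5 + 6·2.09165) = 4.4252.

x* = 4.4252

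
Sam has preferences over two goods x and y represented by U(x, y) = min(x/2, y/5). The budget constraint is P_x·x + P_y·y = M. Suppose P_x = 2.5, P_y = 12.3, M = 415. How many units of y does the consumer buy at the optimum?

y* = 31.203

Leontief preferences: the optimum is at the kink where x/2 = y/5, i.e. y = (5/2)·x.
Budget: P_x·x + P_y·(5/2)·x = M, so (2·P_x + 5·P_y)·x = 2·M.
Demand: x*(P_x,P_y,M) = 2·M/(2·P_x + 5·P_y), y* = 5·M/(2·P_x + 5·P_y).
Here 2·2.5 + 5·12.3 = 66.5, giving y* = 31.203.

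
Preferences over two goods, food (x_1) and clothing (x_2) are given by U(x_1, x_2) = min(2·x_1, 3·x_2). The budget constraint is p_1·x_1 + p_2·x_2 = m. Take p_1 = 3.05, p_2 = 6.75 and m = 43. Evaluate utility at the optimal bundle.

With perfect complements, no substitution: consume in ratio x_1:x_2 = 3:2.
Budget: p_1·x_1 + p_2·(2/3)·x_1 = m, so (3·p_1 + 2·p_2)·x_1 = 3·m.
Demand: x_1*(p_1,p_2,m) = 3·m/(3·p_1 + 2·p_2), x_2* = 2·m/(3·p_1 + 2·p_2).
Here 3·3.05 + 2·6.75 = 22.65, giving x_1* = 5.6954 and x_2* = 3.7969.
Utility at the optimum: U(5.6954, 3.7969) = 11.3907.

V = 11.3907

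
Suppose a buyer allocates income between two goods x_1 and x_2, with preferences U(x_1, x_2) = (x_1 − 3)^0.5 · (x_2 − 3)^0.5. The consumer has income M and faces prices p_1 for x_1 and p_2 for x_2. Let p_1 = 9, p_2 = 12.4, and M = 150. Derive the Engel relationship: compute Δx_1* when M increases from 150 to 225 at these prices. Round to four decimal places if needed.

Δx_1* = 4.1667

This is Cobb-Douglas in (x_1−3, x_2−3): tangency gives 0.5·p_2·(x_2−3) = 0.5·p_1·(x_1−3).
After buying the subsistence bundle (3, 3), a share 0.5 of the remaining income goes to x_1: x_1* = 3 + 0.5·(M − 3p_1 − 3p_2)/p_1.
Discretionary income = 150 − 3·9 − 3·12.4 = 85.8; x_1* = 3 + 0.5·85.8/9 = 7.7667.
At M' = 225: x_1* = 11.9333. Change: 11.9333 − 7.7667 = 4.1667.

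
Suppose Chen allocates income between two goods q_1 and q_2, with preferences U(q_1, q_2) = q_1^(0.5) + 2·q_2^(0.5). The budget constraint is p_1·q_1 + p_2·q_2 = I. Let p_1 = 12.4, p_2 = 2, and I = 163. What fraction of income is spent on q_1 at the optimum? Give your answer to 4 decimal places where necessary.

Numerically q_2/q_1 = 153.76, so q_1* = 163/(12.4 + 2·153.76) = 0.5095 and q_2* = 153.76·0.5095 = 78.3411.
Expenditure on q_1: 12.4·0.5095 = 6.3178; share = 0.0388.

share on q_1 = 0.0388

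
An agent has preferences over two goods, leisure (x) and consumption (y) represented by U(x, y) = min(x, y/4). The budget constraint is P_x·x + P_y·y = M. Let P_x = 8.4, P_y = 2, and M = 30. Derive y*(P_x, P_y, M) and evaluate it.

y* = 7.3171

Demand: x*(P_x,P_y,M) = M/(P_x + 4·P_y), y* = 4·M/(P_x + 4·P_y).
Here 8.4 + 4·2 = 16.4, giving y* = 7.3171.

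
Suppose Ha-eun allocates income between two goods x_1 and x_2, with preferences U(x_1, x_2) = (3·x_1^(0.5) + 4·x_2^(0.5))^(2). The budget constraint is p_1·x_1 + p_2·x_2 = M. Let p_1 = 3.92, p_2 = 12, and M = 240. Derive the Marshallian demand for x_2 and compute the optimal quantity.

From the CES first-order condition, (3/4)·(x_2/x_1)^(0.5) = p_1/p_2.
Hence x_2/x_1 = ((4/3)·p_1/p_2)^(1/(0.5)), i.e. raised to the 2 power.
Substitute x_2 = (x_2/x_1)·x_1 into the budget: x_1* = M/(p_1 + p_2·(x_2/x_1)).
Numerically x_2/x_1 = 0.189709, so x_1* = 240/(3.92 + 12·0.189709) = 38.7315 and x_2* = 0.189709·38.7315 = 7.3477.

x_2* = 7.3477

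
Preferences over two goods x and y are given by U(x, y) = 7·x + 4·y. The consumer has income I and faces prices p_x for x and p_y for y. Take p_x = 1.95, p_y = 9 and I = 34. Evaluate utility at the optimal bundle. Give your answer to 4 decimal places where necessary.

V = 122.0513

x gives more utility per dollar, so spend all income on x: x* = I/p_x, y* = 0.
Numerically: x* = 17.4359, y* = 0.
Utility at the optimum: U(17.4359, 0) = 122.0513.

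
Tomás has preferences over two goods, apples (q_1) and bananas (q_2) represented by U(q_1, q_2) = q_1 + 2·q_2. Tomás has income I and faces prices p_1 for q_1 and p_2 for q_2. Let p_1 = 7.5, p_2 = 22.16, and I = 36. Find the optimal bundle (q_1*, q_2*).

Linear utility — the consumer picks whichever good has higher MU/price: 1/7.5 = 0.1333 vs 2/22.16 = 0.0903.
q_1 gives more utility per dollar, so spend all income on q_1: q_1* = I/p_1, q_2* = 0.
Numerically: q_1* = 4.8, q_2* = 0.

q_1* = 4.8, q_2* = 0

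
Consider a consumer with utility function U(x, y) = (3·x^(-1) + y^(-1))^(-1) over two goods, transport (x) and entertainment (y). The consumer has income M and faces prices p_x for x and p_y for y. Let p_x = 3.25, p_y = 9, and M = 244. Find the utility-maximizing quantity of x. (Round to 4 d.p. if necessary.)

x* = 38.2895

From the CES first-order condition, 3·(y/x)^(2) = p_x/p_y.
Solve for the ratio: y/x = [(1/3)·p_x/p_y]^(0.5).
With the ratio pinned down, the budget gives x* = M/(p_x + p_y·(y/x)) and y* = (y/x)·x*.
Numerically y/x = 0.346944, so x* = 244/(3.25 + 9·0.346944) = 38.2895.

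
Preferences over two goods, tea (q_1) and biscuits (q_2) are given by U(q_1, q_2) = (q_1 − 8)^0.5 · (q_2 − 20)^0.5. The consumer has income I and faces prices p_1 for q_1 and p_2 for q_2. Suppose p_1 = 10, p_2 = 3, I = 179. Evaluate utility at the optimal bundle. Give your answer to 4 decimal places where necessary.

MRS = (q_2−20)/(q_1−8). Tangency with p_1/p_2 gives q_2−20 = (p_1/p_2)·(q_1−8).
Substituting into the budget: q_1* = 8 + 0.5·(I − 8·p_1 − 20·p_2)/p_1, and q_2* = 20 + 0.5·(…)/p_2.
Discretionary income = 179 − 8·10 − 20·3 = 39; q_1* = 8 + 0.5·39/10 = 9.95; q_2* = 20 + 0.5·39/3 = 26.5.
Utility at the optimum: U(9.95, 26.5) = 3.5602.

V = 3.5602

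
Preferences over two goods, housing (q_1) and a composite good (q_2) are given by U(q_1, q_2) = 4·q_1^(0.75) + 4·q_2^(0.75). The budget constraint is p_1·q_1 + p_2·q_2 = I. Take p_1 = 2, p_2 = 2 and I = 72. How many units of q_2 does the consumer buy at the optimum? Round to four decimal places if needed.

MRS = MU_q_1/MU_q_2 = (q_2/q_1)^(0.25). Set equal to p_1/p_2.
Hence q_2/q_1 = (p_1/p_2)^(1/(0.25)), i.e. raised to the 4 power.
Substitute q_2 = (q_2/q_1)·q_1 into the budget: q_1* = I/(p_1 + p_2·(q_2/q_1)).
Numerically q_2/q_1 = 1, so q_1* = 72/(2 + 2·1) = 18 and q_2* = 1·18 = 18.

q_2* = 18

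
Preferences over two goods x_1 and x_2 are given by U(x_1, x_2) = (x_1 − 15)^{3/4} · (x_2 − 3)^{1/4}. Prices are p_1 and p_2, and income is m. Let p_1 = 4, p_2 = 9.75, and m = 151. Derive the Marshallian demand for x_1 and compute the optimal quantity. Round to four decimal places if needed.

x_1* = 26.5781

This is Cobb-Douglas in (x_1−15, x_2−3): tangency gives 0.75·p_2·(x_2−3) = 0.25·p_1·(x_1−15).
Substituting into the budget: x_1* = 15 + 0.75·(m − 15·p_1 − 3·p_2)/p_1, and x_2* = 3 + 0.25·(…)/p_2.
Discretionary income = 151 − 15·4 − 3·9.75 = 61.75; x_1* = 15 + 0.75·61.75/4 = 26.5781.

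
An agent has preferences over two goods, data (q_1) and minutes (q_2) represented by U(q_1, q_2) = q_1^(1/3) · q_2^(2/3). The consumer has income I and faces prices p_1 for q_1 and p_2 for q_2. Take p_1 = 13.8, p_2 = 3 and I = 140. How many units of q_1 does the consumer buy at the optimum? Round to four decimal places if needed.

q_1* = 3.3816

Demand: q_1*(p_1,p_2,I) = 1/3·I/p_1 and q_2* = 2/3·I/p_2.
At p_1=13.8, p_2=3, I=140: q_1* = 1/3·140/13.8 = 3.3816.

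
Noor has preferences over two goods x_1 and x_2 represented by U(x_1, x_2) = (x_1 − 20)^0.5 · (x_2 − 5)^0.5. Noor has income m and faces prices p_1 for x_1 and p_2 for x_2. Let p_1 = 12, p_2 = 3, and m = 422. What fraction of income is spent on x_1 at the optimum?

share on x_1 = 0.7666

This is Cobb-Douglas in (x_1−20, x_2−5): tangency gives 0.5·p_2·(x_2−5) = 0.5·p_1·(x_1−20).
Substituting into the budget: x_1* = 20 + 0.5·(m − 20·p_1 − 5·p_2)/p_1, and x_2* = 5 + 0.5·(…)/p_2.
Discretionary income = 422 − 20·12 − 5·3 = 167; x_1* = 20 + 0.5·167/12 = 26.9583; x_2* = 5 + 0.5·167/3 = 32.8333.
Expenditure on x_1: 12·26.9583 = 323.5; share = 0.7666.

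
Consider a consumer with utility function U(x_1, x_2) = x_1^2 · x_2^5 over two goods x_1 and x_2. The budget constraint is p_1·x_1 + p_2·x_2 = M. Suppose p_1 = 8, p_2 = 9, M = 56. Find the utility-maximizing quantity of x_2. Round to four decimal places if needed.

x_2* = 4.4444

Demand: x_1*(p_1,p_2,M) = 2/7·M/p_1 and x_2* = 5/7·M/p_2.
At p_1=8, p_2=9, M=56: x_2* = 5/7·56/9 = 4.4444.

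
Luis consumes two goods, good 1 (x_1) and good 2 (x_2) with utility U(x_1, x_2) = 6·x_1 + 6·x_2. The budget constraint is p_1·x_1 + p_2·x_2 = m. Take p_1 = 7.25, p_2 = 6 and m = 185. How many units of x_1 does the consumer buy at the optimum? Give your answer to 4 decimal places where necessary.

Linear utility — the consumer picks whichever good has higher MU/price: 6/7.25 = 0.8276 vs 6/6 = 1.
x_2 gives more utility per dollar, so spend all income on x_2: x_2* = m/p_2, x_1* = 0.
Numerically: x_1* = 0, x_2* = 30.8333.

x_1* = 0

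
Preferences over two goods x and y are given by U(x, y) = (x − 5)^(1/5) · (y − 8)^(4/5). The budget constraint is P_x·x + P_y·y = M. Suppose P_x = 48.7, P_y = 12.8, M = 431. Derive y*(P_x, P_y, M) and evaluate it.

This is Cobb-Douglas in (x−5, y−8): tangency gives 0.2·P_y·(y−8) = 0.8·P_x·(x−5).
After buying the subsistence bundle (5, 8), a share 0.2 of the remaining income goes to x: x* = 5 + 0.2·(M − 5P_x − 8P_y)/P_x.
Discretionary income = 431 − 5·48.7 − 8·12.8 = 85.1; y* = 8 + 0.8·85.1/12.8 = 13.3187.

y* = 13.3187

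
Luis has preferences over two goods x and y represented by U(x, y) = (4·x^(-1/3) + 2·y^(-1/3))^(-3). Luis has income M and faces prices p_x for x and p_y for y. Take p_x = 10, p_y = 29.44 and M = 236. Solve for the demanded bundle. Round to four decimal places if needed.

MU_x ∝ 4·x^(-4/3), MU_y ∝ 2·y^(-4/3), so MRS = 2·(y/x)^(4/3) = p_x/p_y.
Hence y/x = ((1/2)·p_x/p_y)^(1/(4/3)), i.e. raised to the 0.75 power.
With the ratio pinned down, the budget gives x* = M/(p_x + p_y·(y/x)) and y* = (y/x)·x*.
Numerically y/x = 0.26456, so x* = 236/(10 + 29.44·0.26456) = 13.2669 and y* = 0.26456·13.2669 = 3.5099.

x* = 13.2669, y* = 3.5099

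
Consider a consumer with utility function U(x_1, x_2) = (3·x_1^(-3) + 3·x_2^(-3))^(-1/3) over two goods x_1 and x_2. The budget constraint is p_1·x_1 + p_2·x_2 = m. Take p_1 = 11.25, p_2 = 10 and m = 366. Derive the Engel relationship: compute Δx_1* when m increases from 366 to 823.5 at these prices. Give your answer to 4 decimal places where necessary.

From the CES first-order condition, (x_2/x_1)^(4) = p_1/p_2.
Hence x_2/x_1 = (p_1/p_2)^(1/(4)), i.e. raised to the 0.25 power.
With the ratio pinned down, the budget gives x_1* = m/(p_1 + p_2·(x_2/x_1)) and x_2* = (x_2/x_1)·x_1*.
Numerically x_2/x_1 = 1.029884, so x_1* = 366/(11.25 + 10·1.029884) = 16.9847.
At m' = 823.5: x_1* = 38.2155. Change: 38.2155 − 16.9847 = 21.2308.

Δx_1* = 21.2308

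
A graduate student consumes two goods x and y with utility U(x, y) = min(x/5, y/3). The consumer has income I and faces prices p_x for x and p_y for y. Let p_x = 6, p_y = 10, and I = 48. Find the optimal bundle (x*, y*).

With perfect complements, no substitution: consume in ratio x:y = 5:3.
Budget: p_x·x + p_y·(3/5)·x = I, so (5·p_x + 3·p_y)·x = 5·I.
Demand: x*(p_x,p_y,I) = 5·I/(5·p_x + 3·p_y), y* = 3·I/(5·p_x + 3·p_y).
Here 5·6 + 3·10 = 60, giving x* = 4 and y* = 2.4.

x* = 4, y* = 2.4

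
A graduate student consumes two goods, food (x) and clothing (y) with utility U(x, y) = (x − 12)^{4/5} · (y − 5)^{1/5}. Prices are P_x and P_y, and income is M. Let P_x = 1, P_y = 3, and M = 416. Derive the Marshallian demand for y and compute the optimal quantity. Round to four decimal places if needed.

MRS = 4·(y−5)/(x−12). Tangency with P_x/P_y gives y−5 = (1/4)·(P_x/P_y)·(x−12).
Substituting into the budget: x* = 12 + 0.8·(M − 12·P_x − 5·P_y)/P_x, and y* = 5 + 0.2·(…)/P_y.
Discretionary income = 416 − 12·1 − 5·3 = 389; y* = 5 + 0.2·389/3 = 30.9333.

y* = 30.9333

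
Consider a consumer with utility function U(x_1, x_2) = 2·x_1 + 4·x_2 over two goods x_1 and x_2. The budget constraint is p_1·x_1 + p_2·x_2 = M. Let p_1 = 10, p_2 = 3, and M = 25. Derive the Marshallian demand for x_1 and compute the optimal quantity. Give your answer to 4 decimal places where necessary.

x_1* = 0

Linear utility — the consumer picks whichever good has higher MU/price: 2/10 = 0.2 vs 4/3 = 1.3333.
x_2 gives more utility per dollar, so spend all income on x_2: x_2* = M/p_2, x_1* = 0.
Numerically: x_1* = 0, x_2* = 8.3333.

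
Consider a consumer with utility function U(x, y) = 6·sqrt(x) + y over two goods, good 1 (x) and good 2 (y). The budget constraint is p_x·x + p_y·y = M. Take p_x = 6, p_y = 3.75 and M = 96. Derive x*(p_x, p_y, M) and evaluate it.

x* = 3.5156

MU_x = 3/√x, MU_y = 1. Tangency: 3/√x = p_x/p_y.
Thus x* = (3·p_y/p_x)² — independent of M — with the rest of income spent on y.
Plugging in: x* = (3·3.75/6)² = 3.5156.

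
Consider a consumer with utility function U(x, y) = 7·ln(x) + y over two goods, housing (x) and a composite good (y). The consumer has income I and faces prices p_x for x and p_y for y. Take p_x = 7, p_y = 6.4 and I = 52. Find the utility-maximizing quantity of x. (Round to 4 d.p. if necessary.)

MU_x = 7/x, MU_y = 1. Tangency: 7/x = p_x/p_y.
So x*(p_x,p_y) = 7·p_y/p_x, independent of income; and y* = (I − 7·p_y)/p_y.
At the given prices: x* = 7·6.4/7 = 6.4.

x* = 6.4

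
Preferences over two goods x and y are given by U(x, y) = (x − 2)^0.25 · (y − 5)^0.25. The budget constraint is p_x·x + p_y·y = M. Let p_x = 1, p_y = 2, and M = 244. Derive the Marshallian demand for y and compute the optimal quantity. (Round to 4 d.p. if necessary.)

MRS = (y−5)/(x−2). Tangency with p_x/p_y gives y−5 = (p_x/p_y)·(x−2).
After buying the subsistence bundle (2, 5), a share 0.5 of the remaining income goes to x: x* = 2 + 0.5·(M − 2p_x − 5p_y)/p_x.
Discretionary income = 244 − 2·1 − 5·2 = 232; y* = 5 + 0.5·232/2 = 63.

y* = 63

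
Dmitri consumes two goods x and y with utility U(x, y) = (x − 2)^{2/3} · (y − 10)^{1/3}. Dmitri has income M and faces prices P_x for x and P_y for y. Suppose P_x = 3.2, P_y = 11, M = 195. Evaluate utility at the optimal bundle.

Discretionary income = 195 − 2·3.2 − 10·11 = 78.6; x* = 2 + 2/3·78.6/3.2 = 18.375; y* = 10 + 1/3·78.6/11 = 12.3818.
Utility at the optimum: U(18.375, 12.3818) = 8.6117.

V = 8.6117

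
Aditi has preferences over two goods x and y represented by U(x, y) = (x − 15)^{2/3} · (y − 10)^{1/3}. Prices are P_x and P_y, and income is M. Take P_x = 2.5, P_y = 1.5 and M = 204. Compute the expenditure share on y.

Let x' = x−15, y' = y−10. MRS = 2·y'/x' = P_x/P_y.
Substituting into the budget: x* = 15 + 2/3·(M − 15·P_x − 10·P_y)/P_x, and y* = 10 + 1/3·(…)/P_y.
Discretionary income = 204 − 15·2.5 − 10·1.5 = 151.5; x* = 15 + 2/3·151.5/2.5 = 55.4; y* = 10 + 1/3·151.5/1.5 = 43.6667.
Expenditure on y: 1.5·43.6667 = 65.5; share = 0.3211.

share on y = 0.3211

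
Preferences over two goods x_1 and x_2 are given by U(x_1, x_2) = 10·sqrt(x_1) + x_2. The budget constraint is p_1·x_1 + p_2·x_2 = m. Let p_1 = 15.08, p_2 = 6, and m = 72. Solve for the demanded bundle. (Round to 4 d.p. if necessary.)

x_1* = 3.9577, x_2* = 2.0531

Thus x_1* = (5·p_2/p_1)² — independent of m — with the rest of income spent on x_2.
Plugging in: x_1* = (5·6/15.08)² = 3.9577, x_2* = 2.0531.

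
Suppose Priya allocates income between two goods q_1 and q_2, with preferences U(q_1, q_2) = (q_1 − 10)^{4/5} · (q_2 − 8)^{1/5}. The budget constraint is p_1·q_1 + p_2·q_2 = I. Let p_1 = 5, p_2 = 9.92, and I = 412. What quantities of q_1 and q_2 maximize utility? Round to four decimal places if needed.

q_1* = 55.2224, q_2* = 13.6984

Let q_1' = q_1−10, q_2' = q_2−8. MRS = 4·q_2'/q_1' = p_1/p_2.
After buying the subsistence bundle (10, 8), a share 0.8 of the remaining income goes to q_1: q_1* = 10 + 0.8·(I − 10p_1 − 8p_2)/p_1.
Discretionary income = 412 − 10·5 − 8·9.92 = 282.64; q_1* = 10 + 0.8·282.64/5 = 55.2224; q_2* = 8 + 0.2·282.64/9.92 = 13.6984.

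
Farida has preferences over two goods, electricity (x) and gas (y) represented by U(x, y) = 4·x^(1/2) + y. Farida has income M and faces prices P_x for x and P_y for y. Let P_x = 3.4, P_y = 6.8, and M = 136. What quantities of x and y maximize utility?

Thus x* = (2·P_y/P_x)² — independent of M — with the rest of income spent on y.
Plugging in: x* = (2·6.8/3.4)² = 16, y* = 12.

x* = 16, y* = 12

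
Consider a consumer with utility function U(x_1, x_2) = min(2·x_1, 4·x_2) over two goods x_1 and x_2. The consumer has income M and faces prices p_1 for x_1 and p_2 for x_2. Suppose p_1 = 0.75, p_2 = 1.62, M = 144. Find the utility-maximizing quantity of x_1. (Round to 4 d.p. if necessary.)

With perfect complements, no substitution: consume in ratio x_1:x_2 = 4:2.
Budget: p_1·x_1 + p_2·(1/2)·x_1 = M, so (4·p_1 + 2·p_2)·x_1 = 4·M.
Demand: x_1*(p_1,p_2,M) = 4·M/(4·p_1 + 2·p_2), x_2* = 2·M/(4·p_1 + 2·p_2).
Here 4·0.75 + 2·1.62 = 6.24, giving x_1* = 92.3077.

x_1* = 92.3077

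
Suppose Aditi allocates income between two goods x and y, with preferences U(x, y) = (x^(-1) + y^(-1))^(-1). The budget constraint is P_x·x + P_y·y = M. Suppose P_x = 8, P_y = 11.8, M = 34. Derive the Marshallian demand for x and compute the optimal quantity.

MU_x ∝ x^(-2), MU_y ∝ y^(-2), so MRS = (y/x)^(2) = P_x/P_y.
Solve for the ratio: y/x = [P_x/P_y]^(0.5).
With the ratio pinned down, the budget gives x* = M/(P_x + P_y·(y/x)) and y* = (y/x)·x*.
Numerically y/x = 0.823387, so x* = 34/(8 + 11.8·0.823387) = 1.9192.

x* = 1.9192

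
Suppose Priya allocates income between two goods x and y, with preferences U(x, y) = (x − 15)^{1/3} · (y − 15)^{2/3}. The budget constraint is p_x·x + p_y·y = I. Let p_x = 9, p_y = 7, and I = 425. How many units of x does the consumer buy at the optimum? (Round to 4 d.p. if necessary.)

x* = 21.8519

Discretionary income = 425 − 15·9 − 15·7 = 185; x* = 15 + 1/3·185/9 = 21.8519.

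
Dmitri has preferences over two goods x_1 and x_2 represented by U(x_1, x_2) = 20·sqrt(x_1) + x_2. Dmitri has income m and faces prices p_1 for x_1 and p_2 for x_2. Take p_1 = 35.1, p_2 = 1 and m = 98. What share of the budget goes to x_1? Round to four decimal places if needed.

MU_x_1 = 10/√x_1, MU_x_2 = 1. Tangency: 10/√x_1 = p_1/p_2.
Solve: √x_1 = 10·p_2/p_1, so x_1*(p_1,p_2) = (10·p_2/p_1)², and x_2* = (m − p_1·x_1*)/p_2.
Plugging in: x_1* = (10·1/35.1)² = 0.0812, x_2* = 95.151.
Expenditure on x_1: 35.1·0.0812 = 2.849; share = 0.0291.

share on x_1 = 0.0291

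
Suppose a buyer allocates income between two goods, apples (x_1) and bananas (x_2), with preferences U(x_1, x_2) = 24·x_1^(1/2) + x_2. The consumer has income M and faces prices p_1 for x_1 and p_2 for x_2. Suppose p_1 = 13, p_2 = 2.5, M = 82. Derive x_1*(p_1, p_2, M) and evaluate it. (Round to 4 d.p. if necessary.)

Utility is quasi-linear in x_2; the FOC for x_1 is 12/√x_1 = p_1/p_2.
Thus x_1* = (12·p_2/p_1)² — independent of M — with the rest of income spent on x_2.
Plugging in: x_1* = (12·2.5/13)² = 5.3254.

x_1* = 5.3254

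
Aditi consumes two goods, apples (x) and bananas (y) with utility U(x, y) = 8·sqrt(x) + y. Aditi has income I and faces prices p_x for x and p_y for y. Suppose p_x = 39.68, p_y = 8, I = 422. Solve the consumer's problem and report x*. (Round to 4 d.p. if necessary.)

x* = 0.6504

MU_x = 4/√x, MU_y = 1. Tangency: 4/√x = p_x/p_y.
Solve: √x = 4·p_y/p_x, so x*(p_x,p_y) = (4·p_y/p_x)², and y* = (I − p_x·x*)/p_y.
Plugging in: x* = (4·8/39.68)² = 0.6504.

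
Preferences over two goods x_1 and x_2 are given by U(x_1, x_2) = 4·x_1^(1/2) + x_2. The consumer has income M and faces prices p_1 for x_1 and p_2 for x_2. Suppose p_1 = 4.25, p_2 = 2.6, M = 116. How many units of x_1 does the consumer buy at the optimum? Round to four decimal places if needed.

Plugging in: x_1* = (2·2.6/4.25)² = 1.497.

x_1* = 1.497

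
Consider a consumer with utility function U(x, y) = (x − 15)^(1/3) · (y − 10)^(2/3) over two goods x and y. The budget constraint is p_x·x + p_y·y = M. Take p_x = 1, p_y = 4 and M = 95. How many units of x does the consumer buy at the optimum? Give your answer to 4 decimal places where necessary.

x* = 28.3333

MRS = (1/2)·(y−10)/(x−15). Tangency with p_x/p_y gives y−10 = 2·(p_x/p_y)·(x−15).
Substituting into the budget: x* = 15 + 1/3·(M − 15·p_x − 10·p_y)/p_x, and y* = 10 + 2/3·(…)/p_y.
Discretionary income = 95 − 15·1 − 10·4 = 40; x* = 15 + 1/3·40/1 = 28.3333.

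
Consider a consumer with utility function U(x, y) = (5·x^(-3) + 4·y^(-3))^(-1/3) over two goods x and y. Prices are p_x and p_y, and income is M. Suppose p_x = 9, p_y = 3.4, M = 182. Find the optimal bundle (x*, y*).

MRS = MU_x/MU_y = (5/4)·(y/x)^(4). Set equal to p_x/p_y.
Solve for the ratio: y/x = [(4/5)·p_x/p_y]^(0.25).
With the ratio pinned down, the budget gives x* = M/(p_x + p_y·(y/x)) and y* = (y/x)·x*.
Numerically y/x = 1.206322, so x* = 182/(9 + 3.4·1.206322) = 13.8915 and y* = 1.206322·13.8915 = 16.7577.

x* = 13.8915, y* = 16.7577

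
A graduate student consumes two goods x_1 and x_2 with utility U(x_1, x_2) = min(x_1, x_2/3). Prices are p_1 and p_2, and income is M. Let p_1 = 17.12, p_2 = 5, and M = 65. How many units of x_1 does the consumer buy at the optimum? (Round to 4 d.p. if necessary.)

Leontief preferences: the optimum is at the kink where x_1/1 = x_2/3, i.e. x_2 = 3·x_1.
Budget: p_1·x_1 + p_2·3·x_1 = M, so (p_1 + 3·p_2)·x_1 = M.
Demand: x_1*(p_1,p_2,M) = M/(p_1 + 3·p_2), x_2* = 3·M/(p_1 + 3·p_2).
Here 17.12 + 3·5 = 32.12, giving x_1* = 2.0237.

x_1* = 2.0237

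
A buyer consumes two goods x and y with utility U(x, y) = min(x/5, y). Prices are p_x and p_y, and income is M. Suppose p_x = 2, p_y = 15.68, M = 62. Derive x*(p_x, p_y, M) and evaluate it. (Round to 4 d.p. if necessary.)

x* = 12.0717

With perfect complements, no substitution: consume in ratio x:y = 5:1.
Budget: p_x·x + p_y·(1/5)·x = M, so (5·p_x + p_y)·x = 5·M.
Demand: x*(p_x,p_y,M) = 5·M/(5·p_x + p_y), y* = M/(5·p_x + p_y).
Here 5·2 + 15.68 = 25.68, giving x* = 12.0717.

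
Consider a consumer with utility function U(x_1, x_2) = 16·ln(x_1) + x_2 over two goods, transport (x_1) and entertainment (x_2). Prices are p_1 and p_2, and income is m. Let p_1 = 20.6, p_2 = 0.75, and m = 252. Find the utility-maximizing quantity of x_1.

MU_x_1 = 16/x_1, MU_x_2 = 1. Tangency: 16/x_1 = p_1/p_2.
So x_1*(p_1,p_2) = 16·p_2/p_1, independent of income; and x_2* = (m − 16·p_2)/p_2.
At the given prices: x_1* = 16·0.75/20.6 = 0.5825.

x_1* = 0.5825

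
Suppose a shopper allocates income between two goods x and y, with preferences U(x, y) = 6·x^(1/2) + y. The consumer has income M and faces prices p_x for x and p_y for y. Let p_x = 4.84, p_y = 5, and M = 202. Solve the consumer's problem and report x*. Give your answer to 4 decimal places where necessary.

Set MRS = p_x/p_y: 3·x^(−1/2) = p_x/p_y.
Solve: √x = 3·p_y/p_x, so x*(p_x,p_y) = (3·p_y/p_x)², and y* = (M − p_x·x*)/p_y.
Plugging in: x* = (3·5/4.84)² = 9.6049.

x* = 9.6049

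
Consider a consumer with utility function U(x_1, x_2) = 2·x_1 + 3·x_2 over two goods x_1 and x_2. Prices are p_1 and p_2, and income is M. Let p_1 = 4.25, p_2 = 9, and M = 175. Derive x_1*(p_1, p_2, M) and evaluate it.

Numerically: x_1* = 41.1765, x_2* = 0.

x_1* = 41.1765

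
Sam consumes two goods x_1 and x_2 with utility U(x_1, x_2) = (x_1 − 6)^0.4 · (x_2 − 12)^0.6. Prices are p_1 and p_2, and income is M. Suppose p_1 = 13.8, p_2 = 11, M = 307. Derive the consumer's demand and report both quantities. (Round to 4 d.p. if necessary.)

x_1* = 8.6725, x_2* = 17.0291

This is Cobb-Douglas in (x_1−6, x_2−12): tangency gives 0.4·p_2·(x_2−12) = 0.6·p_1·(x_1−6).
Substituting into the budget: x_1* = 6 + 0.4·(M − 6·p_1 − 12·p_2)/p_1, and x_2* = 12 + 0.6·(…)/p_2.
Discretionary income = 307 − 6·13.8 − 12·11 = 92.2; x_1* = 6 + 0.4·92.2/13.8 = 8.6725; x_2* = 12 + 0.6·92.2/11 = 17.0291.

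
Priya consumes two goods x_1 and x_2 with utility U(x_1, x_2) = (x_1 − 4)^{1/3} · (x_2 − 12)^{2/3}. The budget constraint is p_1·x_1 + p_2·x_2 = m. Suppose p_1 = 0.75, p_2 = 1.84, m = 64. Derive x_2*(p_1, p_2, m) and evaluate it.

Let x_1' = x_1−4, x_2' = x_2−12. MRS = (1/2)·x_2'/x_1' = p_1/p_2.
After buying the subsistence bundle (4, 12), a share 1/3 of the remaining income goes to x_1: x_1* = 4 + 1/3·(m − 4p_1 − 12p_2)/p_1.
Discretionary income = 64 − 4·0.75 − 12·1.84 = 38.92; x_2* = 12 + 2/3·38.92/1.84 = 26.1014.

x_2* = 26.1014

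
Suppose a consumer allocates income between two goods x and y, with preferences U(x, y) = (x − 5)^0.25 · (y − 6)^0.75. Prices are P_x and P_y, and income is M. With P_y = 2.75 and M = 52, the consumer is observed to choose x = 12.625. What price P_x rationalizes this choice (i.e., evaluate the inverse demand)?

P_x = 1

This is Cobb-Douglas in (x−5, y−6): tangency gives 0.25·P_y·(y−6) = 0.75·P_x·(x−5).
Substituting into the budget: x* = 5 + 0.25·(M − 5·P_x − 6·P_y)/P_x, and y* = 6 + 0.75·(…)/P_y.
Set x* = 12.625 in the demand function and solve for P_x: P_x = 1.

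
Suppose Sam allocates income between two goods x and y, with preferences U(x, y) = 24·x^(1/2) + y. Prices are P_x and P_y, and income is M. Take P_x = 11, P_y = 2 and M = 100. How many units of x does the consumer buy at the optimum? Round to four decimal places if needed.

x* = 4.7603

Solve: √x = 12·P_y/P_x, so x*(P_x,P_y) = (12·P_y/P_x)², and y* = (M − P_x·x*)/P_y.
Plugging in: x* = (12·2/11)² = 4.7603.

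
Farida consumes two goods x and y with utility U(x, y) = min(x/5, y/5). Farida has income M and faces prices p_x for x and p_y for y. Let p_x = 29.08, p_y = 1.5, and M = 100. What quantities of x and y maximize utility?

Leontief preferences: the optimum is at the kink where x/5 = y/5, i.e. y = x.
Budget: p_x·x + p_y·x = M, so (5·p_x + 5·p_y)·x = 5·M.
Demand: x*(p_x,p_y,M) = 5·M/(5·p_x + 5·p_y), y* = 5·M/(5·p_x + 5·p_y).
Here 5·29.08 + 5·1.5 = 152.9, giving x* = 3.2701 and y* = 3.2701.

x* = 3.2701, y* = 3.2701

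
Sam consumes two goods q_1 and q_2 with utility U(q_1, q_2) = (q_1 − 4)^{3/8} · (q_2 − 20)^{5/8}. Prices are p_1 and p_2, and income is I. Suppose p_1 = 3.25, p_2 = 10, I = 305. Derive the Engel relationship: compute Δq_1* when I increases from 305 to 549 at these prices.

Discretionary income = 305 − 4·3.25 − 20·10 = 92; q_1* = 4 + 0.375·92/3.25 = 14.6154.
At I' = 549: q_1* = 42.7692. Change: 42.7692 − 14.6154 = 28.1538.

Δq_1* = 28.1538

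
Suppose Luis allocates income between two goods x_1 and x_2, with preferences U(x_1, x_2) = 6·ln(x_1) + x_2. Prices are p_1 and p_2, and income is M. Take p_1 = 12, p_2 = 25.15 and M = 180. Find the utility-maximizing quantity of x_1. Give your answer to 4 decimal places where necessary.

At the given prices: x_1* = 6·25.15/12 = 12.575.

x_1* = 12.575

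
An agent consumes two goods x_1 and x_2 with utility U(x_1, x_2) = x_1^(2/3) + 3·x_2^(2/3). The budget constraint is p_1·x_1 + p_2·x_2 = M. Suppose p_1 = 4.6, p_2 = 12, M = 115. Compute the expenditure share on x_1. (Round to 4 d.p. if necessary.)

Substitute x_2 = (x_2/x_1)·x_1 into the budget: x_1* = M/(p_1 + p_2·(x_2/x_1)).
Numerically x_2/x_1 = 1.520875, so x_1* = 115/(4.6 + 12·1.520875) = 5.0327 and x_2* = 1.520875·5.0327 = 7.6541.
Expenditure on x_1: 4.6·5.0327 = 23.1505; share = 0.2013.

share on x_1 = 0.2013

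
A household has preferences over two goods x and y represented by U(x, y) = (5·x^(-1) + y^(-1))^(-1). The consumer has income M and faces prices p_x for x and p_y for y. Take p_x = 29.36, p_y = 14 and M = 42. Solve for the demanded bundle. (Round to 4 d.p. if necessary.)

x* = 1.093, y* = 0.7079

Numerically y/x = 0.647633, so x* = 42/(29.36 + 14·0.647633) = 1.093 and y* = 0.647633·1.093 = 0.7079.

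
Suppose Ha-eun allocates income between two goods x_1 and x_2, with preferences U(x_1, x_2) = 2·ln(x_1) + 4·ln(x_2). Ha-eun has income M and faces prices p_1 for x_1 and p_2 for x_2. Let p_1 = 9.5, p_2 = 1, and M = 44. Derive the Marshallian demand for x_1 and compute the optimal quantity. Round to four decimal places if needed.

x_1* = 1.5439

MU_x_1/MU_x_2 = (2·x_2)/(4·x_1); tangency sets this equal to p_1/p_2.
Rearranging, p_2·x_2 = 2·p_1·x_1. Substituting into the budget gives p_1·x_1·(1 + 2) = M.
Demand: x_1*(p_1,p_2,M) = 1/3·M/p_1 and x_2* = 2/3·M/p_2.
At p_1=9.5, p_2=1, M=44: x_1* = 1/3·44/9.5 = 1.5439.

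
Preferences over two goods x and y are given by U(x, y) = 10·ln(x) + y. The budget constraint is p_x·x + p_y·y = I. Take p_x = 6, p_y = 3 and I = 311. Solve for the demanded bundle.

x* = 5, y* = 93.6667

Set MRS = p_x/p_y: (10/x)/1 = p_x/p_y.
So x*(p_x,p_y) = 10·p_y/p_x, independent of income; and y* = (I − 10·p_y)/p_y.
At the given prices: x* = 10·3/6 = 5, and y* = 93.6667.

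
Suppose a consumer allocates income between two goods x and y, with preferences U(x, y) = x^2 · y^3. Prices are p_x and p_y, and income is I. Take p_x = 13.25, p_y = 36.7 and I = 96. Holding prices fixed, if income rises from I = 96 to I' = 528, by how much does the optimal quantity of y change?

Δy* = 7.0627

The MRS is (2/3)·y/x. Set MRS = p_x/p_y.
Rearranging, p_y·y = (3/2)·p_x·x. Substituting into the budget gives p_x·x·(1 + (3/2)) = I.
Demand: x*(p_x,p_y,I) = 0.4·I/p_x and y* = 0.6·I/p_y.
At p_x=13.25, p_y=36.7, I=96: y* = 0.6·96/36.7 = 1.5695.
At I' = 528: y* = 8.6322. Change: 8.6322 − 1.5695 = 7.0627.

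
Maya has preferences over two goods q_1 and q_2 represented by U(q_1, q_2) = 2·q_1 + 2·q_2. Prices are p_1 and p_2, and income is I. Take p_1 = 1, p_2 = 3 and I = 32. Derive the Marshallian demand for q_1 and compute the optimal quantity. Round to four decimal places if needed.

q_1* = 32

Perfect substitutes: compare marginal utility per dollar. 2/p_1 vs 2/p_2 → 2 vs 0.6667.
q_1 gives more utility per dollar, so spend all income on q_1: q_1* = I/p_1, q_2* = 0.
Numerically: q_1* = 32, q_2* = 0.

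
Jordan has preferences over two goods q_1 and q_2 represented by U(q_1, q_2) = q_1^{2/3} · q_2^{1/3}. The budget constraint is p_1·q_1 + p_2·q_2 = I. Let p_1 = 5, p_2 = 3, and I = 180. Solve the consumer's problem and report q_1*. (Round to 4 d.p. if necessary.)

q_1* = 24

The MRS is 2·q_2/q_1. Set MRS = p_1/p_2.
So 2/3·p_2·q_2 = 1/3·p_1·q_1; combined with the budget, a share 2/3 of income goes to q_1.
Demand: q_1*(p_1,p_2,I) = 2/3·I/p_1 and q_2* = 1/3·I/p_2.
At p_1=5, p_2=3, I=180: q_1* = 2/3·180/5 = 24.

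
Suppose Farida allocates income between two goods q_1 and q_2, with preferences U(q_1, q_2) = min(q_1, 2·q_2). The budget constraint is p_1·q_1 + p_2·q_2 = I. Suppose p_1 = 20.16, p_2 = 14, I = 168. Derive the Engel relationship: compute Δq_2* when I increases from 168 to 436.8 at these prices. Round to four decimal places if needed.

Δq_2* = 4.9485

Leontief preferences: the optimum is at the kink where q_1/2 = q_2/1, i.e. q_2 = (1/2)·q_1.
Budget: p_1·q_1 + p_2·(1/2)·q_1 = I, so (2·p_1 + p_2)·q_1 = 2·I.
Demand: q_1*(p_1,p_2,I) = 2·I/(2·p_1 + p_2), q_2* = I/(2·p_1 + p_2).
Here 2·20.16 + 14 = 54.32, giving q_2* = 3.0928.
At I' = 436.8: q_2* = 8.0412. Change: 8.0412 − 3.0928 = 4.9485.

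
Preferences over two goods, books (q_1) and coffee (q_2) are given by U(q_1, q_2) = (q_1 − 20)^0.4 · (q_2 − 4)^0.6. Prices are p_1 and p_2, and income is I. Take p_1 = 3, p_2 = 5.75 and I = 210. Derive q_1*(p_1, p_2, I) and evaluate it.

q_1* = 36.9333

Let q_1' = q_1−20, q_2' = q_2−4. MRS = (2/3)·q_2'/q_1' = p_1/p_2.
After buying the subsistence bundle (20, 4), a share 0.4 of the remaining income goes to q_1: q_1* = 20 + 0.4·(I − 20p_1 − 4p_2)/p_1.
Discretionary income = 210 − 20·3 − 4·5.75 = 127; q_1* = 20 + 0.4·127/3 = 36.9333.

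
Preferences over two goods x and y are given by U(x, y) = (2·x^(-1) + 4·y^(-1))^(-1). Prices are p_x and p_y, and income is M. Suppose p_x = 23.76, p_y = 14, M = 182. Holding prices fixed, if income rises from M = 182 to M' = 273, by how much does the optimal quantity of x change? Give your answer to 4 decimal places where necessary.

Δx* = 1.8364

MU_x ∝ 2·x^(-2), MU_y ∝ 4·y^(-2), so MRS = (1/2)·(y/x)^(2) = p_x/p_y.
Hence y/x = (2·p_x/p_y)^(1/(2)), i.e. raised to the 0.5 power.
With the ratio pinned down, the budget gives x* = M/(p_x + p_y·(y/x)) and y* = (y/x)·x*.
Numerically y/x = 1.842359, so x* = 182/(23.76 + 14·1.842359) = 3.6728.
At M' = 273: x* = 5.5093. Change: 5.5093 − 3.6728 = 1.8364.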